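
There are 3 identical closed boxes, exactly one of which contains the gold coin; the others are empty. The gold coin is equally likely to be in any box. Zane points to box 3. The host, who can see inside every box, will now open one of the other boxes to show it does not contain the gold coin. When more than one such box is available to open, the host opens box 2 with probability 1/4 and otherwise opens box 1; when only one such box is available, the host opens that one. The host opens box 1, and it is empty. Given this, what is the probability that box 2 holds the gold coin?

4/7

Consider each possible location of the gold coin in turn.
If it is in box 1 (prior 1/3): the host opened box 1, so this case is ruled out; weight (1/3)·0 = 0.
If it is in box 2 (prior 1/3): only box 1 is available, probability 1; weight (1/3)·1 = 1/3.
If it is in box 3 (prior 1/3): box 2 is available but not opened, probability 3/4; weight (1/3)·(3/4) = 1/4.
The weights sum to 7/12.
So P(the gold coin in box 2 | the host opened box 1) = (1/3) / (7/12) = 4/7.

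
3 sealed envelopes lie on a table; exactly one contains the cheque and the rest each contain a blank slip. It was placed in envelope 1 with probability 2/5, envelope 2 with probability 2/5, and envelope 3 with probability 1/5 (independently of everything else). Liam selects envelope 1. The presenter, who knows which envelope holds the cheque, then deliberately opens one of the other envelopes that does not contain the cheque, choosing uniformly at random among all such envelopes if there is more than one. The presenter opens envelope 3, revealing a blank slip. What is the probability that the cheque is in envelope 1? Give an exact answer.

Consider each possible location of the cheque in turn.
If it is in envelope 1 (prior 2/5): the presenter has 2 equally likely choices, so probability 1/2; weight (2/5)·(1/2) = 1/5.
If it is in envelope 2 (prior 2/5): the presenter has no choice, probability 1; weight (2/5)·1 = 2/5.
If it is in envelope 3 (prior 1/5): the presenter opened envelope 3, so this case is ruled out; weight (1/5)·0 = 0.
The weights sum to 3/5.
So P(the cheque in envelope 1 | the presenter opened envelope 3) = (1/5) / (3/5) = 1/3.

1/3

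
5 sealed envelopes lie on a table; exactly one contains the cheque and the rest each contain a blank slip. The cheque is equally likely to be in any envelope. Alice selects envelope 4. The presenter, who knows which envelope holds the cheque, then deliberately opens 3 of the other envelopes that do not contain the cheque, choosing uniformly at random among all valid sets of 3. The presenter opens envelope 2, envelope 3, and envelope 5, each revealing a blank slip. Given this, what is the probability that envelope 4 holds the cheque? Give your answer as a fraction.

Condition on the true location of the cheque.
If it is in envelope 1 (prior 1/5): the presenter has no choice, probability 1; weight (1/5)·1 = 1/5.
If it is in any of envelopes 2, 3, and 5 (prior 1/5 each): that envelope was opened and seen not to hold the prize — ruled out; weight (1/5)·0 = 0 each.
If it is in envelope 4 (prior 1/5): the presenter has 4 equally likely choices, so probability 1/4; weight (1/5)·(1/4) = 1/20.
The weights sum to 1/4.
So P(the cheque in envelope 4 | the presenter opened envelope 2, envelope 3, and envelope 5) = (1/20) / (1/4) = 1/5.

1/5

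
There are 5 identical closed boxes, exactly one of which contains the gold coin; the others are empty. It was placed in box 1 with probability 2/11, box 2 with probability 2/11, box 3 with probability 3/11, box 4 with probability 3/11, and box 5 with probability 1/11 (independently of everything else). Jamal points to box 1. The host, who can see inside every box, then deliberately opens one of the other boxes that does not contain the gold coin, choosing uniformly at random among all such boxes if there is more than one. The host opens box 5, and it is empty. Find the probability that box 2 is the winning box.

4/19

Condition on the true location of the gold coin.
If it is in box 1 (prior 2/11): the host has 4 equally likely choices, so probability 1/4; weight (2/11)·(1/4) = 1/22.
If it is in box 2 (prior 2/11): the host has 3 equally likely choices, so probability 1/3; weight (2/11)·(1/3) = 2/33.
If it is in either of boxes 3 and 4 (prior 3/11 each): the host has 3 equally likely choices, so probability 1/3; weight (3/11)·(1/3) = 1/11 each.
If it is in box 5 (prior 1/11): the host opened box 5, so this case is ruled out; weight (1/11)·0 = 0.
The weights sum to 19/66.
So P(the gold coin in box 2 | the host opened box 5) = (2/33) / (19/66) = 4/19.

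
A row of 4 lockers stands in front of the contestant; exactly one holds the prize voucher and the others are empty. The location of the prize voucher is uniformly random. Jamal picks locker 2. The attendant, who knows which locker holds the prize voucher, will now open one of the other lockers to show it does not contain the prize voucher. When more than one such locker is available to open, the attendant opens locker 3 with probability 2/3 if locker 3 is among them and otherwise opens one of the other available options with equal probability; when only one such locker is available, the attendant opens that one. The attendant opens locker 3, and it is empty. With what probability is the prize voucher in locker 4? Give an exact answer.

Consider each possible location of the prize voucher in turn.
If it is in any of lockers 1, 2, and 4 (prior 1/4 each): locker 3 is available, opened with probability 2/3; weight (1/4)·(2/3) = 1/6 each.
If it is in locker 3 (prior 1/4): the attendant opened locker 3, so this case is ruled out; weight (1/4)·0 = 0.
The weights sum to 1/2.
So P(the prize voucher in locker 4 | the attendant opened locker 3) = (1/6) / (1/2) = 1/3.

1/3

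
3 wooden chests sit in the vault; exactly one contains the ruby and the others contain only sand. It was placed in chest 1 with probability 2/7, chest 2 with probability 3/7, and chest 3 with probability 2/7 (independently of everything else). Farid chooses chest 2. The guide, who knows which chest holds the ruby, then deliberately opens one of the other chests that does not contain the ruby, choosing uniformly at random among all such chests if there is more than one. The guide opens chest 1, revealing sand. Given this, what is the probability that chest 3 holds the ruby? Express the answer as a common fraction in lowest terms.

4/7

Consider each possible location of the ruby in turn.
If it is in chest 1 (prior 2/7): the guide opened chest 1, so this case is ruled out; weight (2/7)·0 = 0.
If it is in chest 2 (prior 3/7): the guide has 2 equally likely choices, so probability 1/2; weight (3/7)·(1/2) = 3/14.
If it is in chest 3 (prior 2/7): the guide has no choice, probability 1; weight (2/7)·1 = 2/7.
The weights sum to 1/2.
So P(the ruby in chest 3 | the guide opened chest 1) = (2/7) / (1/2) = 4/7.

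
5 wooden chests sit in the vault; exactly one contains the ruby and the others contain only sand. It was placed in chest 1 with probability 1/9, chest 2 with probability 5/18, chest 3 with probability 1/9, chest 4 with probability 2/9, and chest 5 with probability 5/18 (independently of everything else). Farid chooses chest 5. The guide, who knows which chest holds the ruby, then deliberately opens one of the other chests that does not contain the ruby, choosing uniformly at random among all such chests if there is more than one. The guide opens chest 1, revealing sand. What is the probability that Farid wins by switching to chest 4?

16/59

Condition on the true location of the ruby.
If it is in chest 1 (prior 1/9): the guide opened chest 1, so this case is ruled out; weight (1/9)·0 = 0.
If it is in chest 2 (prior 5/18): the guide has 3 equally likely choices, so probability 1/3; weight (5/18)·(1/3) = 5/54.
If it is in chest 3 (prior 1/9): the guide has 3 equally likely choices, so probability 1/3; weight (1/9)·(1/3) = 1/27.
If it is in chest 4 (prior 2/9): the guide has 3 equally likely choices, so probability 1/3; weight (2/9)·(1/3) = 2/27.
If it is in chest 5 (prior 5/18): the guide has 4 equally likely choices, so probability 1/4; weight (5/18)·(1/4) = 5/72.
The weights sum to 59/216.
So P(the ruby in chest 4 | the guide opened chest 1) = (2/27) / (59/216) = 16/59.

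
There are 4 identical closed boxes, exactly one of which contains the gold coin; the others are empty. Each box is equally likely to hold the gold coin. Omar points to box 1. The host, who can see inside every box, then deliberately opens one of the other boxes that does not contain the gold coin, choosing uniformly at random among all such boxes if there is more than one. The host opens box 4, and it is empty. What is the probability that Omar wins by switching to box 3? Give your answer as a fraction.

3/8

Apply Bayes' rule, conditioning on where the gold coin actually is.
If it is in box 1 (prior 1/4): the host has 3 equally likely choices, so probability 1/3; weight (1/4)·(1/3) = 1/12.
If it is in either of boxes 2 and 3 (prior 1/4 each): the host has 2 equally likely choices, so probability 1/2; weight (1/4)·(1/2) = 1/8 each.
If it is in box 4 (prior 1/4): the host opened box 4, so this case is ruled out; weight (1/4)·0 = 0.
The weights sum to 1/3.
So P(the gold coin in box 3 | the host opened box 4) = (1/8) / (1/3) = 3/8.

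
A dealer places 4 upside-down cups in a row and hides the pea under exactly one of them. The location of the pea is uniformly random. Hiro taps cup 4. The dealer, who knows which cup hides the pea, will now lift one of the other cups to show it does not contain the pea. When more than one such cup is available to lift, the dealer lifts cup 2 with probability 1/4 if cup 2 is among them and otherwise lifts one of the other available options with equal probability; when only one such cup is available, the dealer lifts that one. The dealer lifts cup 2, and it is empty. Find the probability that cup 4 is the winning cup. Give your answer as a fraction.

1/3

Apply Bayes' rule, conditioning on where the pea actually is.
If it is under any of cups 1, 3, and 4 (prior 1/4 each): cup 2 is available, opened with probability 1/4; weight (1/4)·(1/4) = 1/16 each.
If it is under cup 2 (prior 1/4): the dealer opened cup 2, so this case is ruled out; weight (1/4)·0 = 0.
The weights sum to 3/16.
So P(the pea under cup 4 | the dealer opened cup 2) = (1/16) / (3/16) = 1/3.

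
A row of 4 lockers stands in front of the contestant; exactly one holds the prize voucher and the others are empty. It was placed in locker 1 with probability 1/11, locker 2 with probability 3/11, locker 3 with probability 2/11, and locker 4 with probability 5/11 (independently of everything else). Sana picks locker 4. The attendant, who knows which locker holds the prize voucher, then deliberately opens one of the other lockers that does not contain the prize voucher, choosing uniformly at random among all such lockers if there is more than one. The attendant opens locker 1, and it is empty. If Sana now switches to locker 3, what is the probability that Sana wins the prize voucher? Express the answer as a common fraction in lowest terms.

Apply Bayes' rule, conditioning on where the prize voucher actually is.
If it is in locker 1 (prior 1/11): the attendant opened locker 1, so this case is ruled out; weight (1/11)·0 = 0.
If it is in locker 2 (prior 3/11): the attendant has 2 equally likely choices, so probability 1/2; weight (3/11)·(1/2) = 3/22.
If it is in locker 3 (prior 2/11): the attendant has 2 equally likely choices, so probability 1/2; weight (2/11)·(1/2) = 1/11.
If it is in locker 4 (prior 5/11): the attendant has 3 equally likely choices, so probability 1/3; weight (5/11)·(1/3) = 5/33.
The weights sum to 25/66.
So P(the prize voucher in locker 3 | the attendant opened locker 1) = (1/11) / (25/66) = 6/25.

6/25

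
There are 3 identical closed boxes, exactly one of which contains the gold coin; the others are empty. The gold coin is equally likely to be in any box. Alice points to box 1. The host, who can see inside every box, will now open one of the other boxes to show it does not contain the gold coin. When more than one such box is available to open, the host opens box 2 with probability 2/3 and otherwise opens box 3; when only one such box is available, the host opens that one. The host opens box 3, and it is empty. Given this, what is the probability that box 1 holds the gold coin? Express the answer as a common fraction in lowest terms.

Apply Bayes' rule, conditioning on where the gold coin actually is.
If it is in box 1 (prior 1/3): box 2 is available but not opened, probability 1/3; weight (1/3)·(1/3) = 1/9.
If it is in box 2 (prior 1/3): only box 3 is available, probability 1; weight (1/3)·1 = 1/3.
If it is in box 3 (prior 1/3): the host opened box 3, so this case is ruled out; weight (1/3)·0 = 0.
The weights sum to 4/9.
So P(the gold coin in box 1 | the host opened box 3) = (1/9) / (4/9) = 1/4.

1/4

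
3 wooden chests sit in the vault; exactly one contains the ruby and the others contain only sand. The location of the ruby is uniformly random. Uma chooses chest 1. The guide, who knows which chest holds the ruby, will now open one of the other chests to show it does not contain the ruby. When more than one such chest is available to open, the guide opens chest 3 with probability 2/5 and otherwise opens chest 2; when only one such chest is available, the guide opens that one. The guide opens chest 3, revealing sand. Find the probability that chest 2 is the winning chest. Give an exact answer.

Condition on the true location of the ruby.
If it is in chest 1 (prior 1/3): chest 3 is available, opened with probability 2/5; weight (1/3)·(2/5) = 2/15.
If it is in chest 2 (prior 1/3): only chest 3 is available, probability 1; weight (1/3)·1 = 1/3.
If it is in chest 3 (prior 1/3): the guide opened chest 3, so this case is ruled out; weight (1/3)·0 = 0.
The weights sum to 7/15.
So P(the ruby in chest 2 | the guide opened chest 3) = (1/3) / (7/15) = 5/7.

5/7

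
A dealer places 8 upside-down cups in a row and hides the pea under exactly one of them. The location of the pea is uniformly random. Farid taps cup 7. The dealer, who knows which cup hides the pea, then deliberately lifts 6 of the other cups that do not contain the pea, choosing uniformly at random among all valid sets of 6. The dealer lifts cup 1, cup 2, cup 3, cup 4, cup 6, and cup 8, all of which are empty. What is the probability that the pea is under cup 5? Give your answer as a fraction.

Consider each possible location of the pea in turn.
If it is under any of cups 1, 2, 3, 4, 6, and 8 (prior 1/8 each): that cup was opened and seen not to hold the prize — ruled out; weight (1/8)·0 = 0 each.
If it is under cup 5 (prior 1/8): the dealer has no choice, probability 1; weight (1/8)·1 = 1/8.
If it is under cup 7 (prior 1/8): the dealer has 7 equally likely choices, so probability 1/7; weight (1/8)·(1/7) = 1/56.
The weights sum to 1/7.
So P(the pea under cup 5 | the dealer opened cup 1, cup 2, cup 3, cup 4, cup 6, and cup 8) = (1/8) / (1/7) = 7/8.

7/8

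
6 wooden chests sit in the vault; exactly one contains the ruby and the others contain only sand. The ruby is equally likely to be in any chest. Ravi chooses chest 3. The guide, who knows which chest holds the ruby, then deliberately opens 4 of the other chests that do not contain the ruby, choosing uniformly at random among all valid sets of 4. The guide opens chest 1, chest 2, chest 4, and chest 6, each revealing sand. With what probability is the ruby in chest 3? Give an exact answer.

1/6

Apply Bayes' rule, conditioning on where the ruby actually is.
If it is in any of chests 1, 2, 4, and 6 (prior 1/6 each): that chest was opened and seen not to hold the prize — ruled out; weight (1/6)·0 = 0 each.
If it is in chest 3 (prior 1/6): the guide has 5 equally likely choices, so probability 1/5; weight (1/6)·(1/5) = 1/30.
If it is in chest 5 (prior 1/6): the guide has no choice, probability 1; weight (1/6)·1 = 1/6.
The weights sum to 1/5.
So P(the ruby in chest 3 | the guide opened chest 1, chest 2, chest 4, and chest 6) = (1/30) / (1/5) = 1/6.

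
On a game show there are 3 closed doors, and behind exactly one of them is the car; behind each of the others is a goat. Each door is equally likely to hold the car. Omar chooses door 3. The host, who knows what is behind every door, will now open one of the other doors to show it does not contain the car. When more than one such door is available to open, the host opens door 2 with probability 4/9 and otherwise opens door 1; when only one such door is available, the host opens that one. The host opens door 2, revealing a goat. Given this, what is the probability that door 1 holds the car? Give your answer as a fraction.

9/13

Consider each possible location of the car in turn.
If it is behind door 1 (prior 1/3): only door 2 is available, probability 1; weight (1/3)·1 = 1/3.
If it is behind door 2 (prior 1/3): the host opened door 2, so this case is ruled out; weight (1/3)·0 = 0.
If it is behind door 3 (prior 1/3): door 2 is available, opened with probability 4/9; weight (1/3)·(4/9) = 4/27.
The weights sum to 13/27.
So P(the car behind door 1 | the host opened door 2) = (1/3) / (13/27) = 9/13.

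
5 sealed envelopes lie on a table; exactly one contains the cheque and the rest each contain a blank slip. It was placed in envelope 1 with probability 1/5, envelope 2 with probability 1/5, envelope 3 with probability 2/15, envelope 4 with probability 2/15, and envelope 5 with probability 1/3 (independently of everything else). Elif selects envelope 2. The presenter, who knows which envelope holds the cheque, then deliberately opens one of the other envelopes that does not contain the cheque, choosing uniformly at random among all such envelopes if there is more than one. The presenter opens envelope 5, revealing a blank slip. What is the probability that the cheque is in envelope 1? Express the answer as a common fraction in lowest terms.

Condition on the true location of the cheque.
If it is in envelope 1 (prior 1/5): the presenter has 3 equally likely choices, so probability 1/3; weight (1/5)·(1/3) = 1/15.
If it is in envelope 2 (prior 1/5): the presenter has 4 equally likely choices, so probability 1/4; weight (1/5)·(1/4) = 1/20.
If it is in either of envelopes 3 and 4 (prior 2/15 each): the presenter has 3 equally likely choices, so probability 1/3; weight (2/15)·(1/3) = 2/45 each.
If it is in envelope 5 (prior 1/3): the presenter opened envelope 5, so this case is ruled out; weight (1/3)·0 = 0.
The weights sum to 37/180.
So P(the cheque in envelope 1 | the presenter opened envelope 5) = (1/15) / (37/180) = 12/37.

12/37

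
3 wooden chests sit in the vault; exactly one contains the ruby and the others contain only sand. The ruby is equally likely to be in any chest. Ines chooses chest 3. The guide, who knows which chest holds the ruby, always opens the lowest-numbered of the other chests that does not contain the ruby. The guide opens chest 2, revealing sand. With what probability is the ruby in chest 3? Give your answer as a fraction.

Consider each possible location of the ruby in turn.
If it is in chest 1 (prior 1/3): chest 2 is the lowest-numbered option available, probability 1; weight (1/3)·1 = 1/3.
If it is in chest 2 (prior 1/3): the guide opened chest 2, so this case is ruled out; weight (1/3)·0 = 0.
If it is in chest 3 (prior 1/3): the guide would have opened chest 1 instead, probability 0; weight (1/3)·0 = 0.
The weights sum to 1/3.
So P(the ruby in chest 3 | the guide opened chest 2) = 0 / (1/3) = 0.

0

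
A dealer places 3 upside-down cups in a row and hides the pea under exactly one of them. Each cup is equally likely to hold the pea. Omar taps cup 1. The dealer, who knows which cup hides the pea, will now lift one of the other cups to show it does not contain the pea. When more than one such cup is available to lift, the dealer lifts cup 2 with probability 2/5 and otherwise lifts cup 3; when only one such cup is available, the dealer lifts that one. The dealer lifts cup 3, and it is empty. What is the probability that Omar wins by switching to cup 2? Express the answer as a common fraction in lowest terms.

5/8

Consider each possible location of the pea in turn.
If it is under cup 1 (prior 1/3): cup 2 is available but not opened, probability 3/5; weight (1/3)·(3/5) = 1/5.
If it is under cup 2 (prior 1/3): only cup 3 is available, probability 1; weight (1/3)·1 = 1/3.
If it is under cup 3 (prior 1/3): the dealer opened cup 3, so this case is ruled out; weight (1/3)·0 = 0.
The weights sum to 8/15.
So P(the pea under cup 2 | the dealer opened cup 3) = (1/3) / (8/15) = 5/8.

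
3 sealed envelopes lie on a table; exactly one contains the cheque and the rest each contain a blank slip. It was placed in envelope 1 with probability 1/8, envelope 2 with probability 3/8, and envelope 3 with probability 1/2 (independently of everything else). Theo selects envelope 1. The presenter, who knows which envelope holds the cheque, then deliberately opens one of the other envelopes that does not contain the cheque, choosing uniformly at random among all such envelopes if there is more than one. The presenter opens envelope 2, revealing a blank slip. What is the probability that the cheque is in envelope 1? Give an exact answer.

1/9

Consider each possible location of the cheque in turn.
If it is in envelope 1 (prior 1/8): the presenter has 2 equally likely choices, so probability 1/2; weight (1/8)·(1/2) = 1/16.
If it is in envelope 2 (prior 3/8): the presenter opened envelope 2, so this case is ruled out; weight (3/8)·0 = 0.
If it is in envelope 3 (prior 1/2): the presenter has no choice, probability 1; weight (1/2)·1 = 1/2.
The weights sum to 9/16.
So P(the cheque in envelope 1 | the presenter opened envelope 2) = (1/16) / (9/16) = 1/9.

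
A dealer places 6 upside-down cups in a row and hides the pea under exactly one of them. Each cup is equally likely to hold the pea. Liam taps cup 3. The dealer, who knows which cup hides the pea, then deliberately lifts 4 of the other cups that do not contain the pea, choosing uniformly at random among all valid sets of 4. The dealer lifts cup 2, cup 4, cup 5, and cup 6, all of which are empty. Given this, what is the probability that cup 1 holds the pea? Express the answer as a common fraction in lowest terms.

5/6

Consider each possible location of the pea in turn.
If it is under cup 1 (prior 1/6): the dealer has no choice, probability 1; weight (1/6)·1 = 1/6.
If it is under any of cups 2, 4, 5, and 6 (prior 1/6 each): that cup was opened and seen not to hold the prize — ruled out; weight (1/6)·0 = 0 each.
If it is under cup 3 (prior 1/6): the dealer has 5 equally likely choices, so probability 1/5; weight (1/6)·(1/5) = 1/30.
The weights sum to 1/5.
So P(the pea under cup 1 | the dealer opened cup 2, cup 4, cup 5, and cup 6) = (1/6) / (1/5) = 5/6.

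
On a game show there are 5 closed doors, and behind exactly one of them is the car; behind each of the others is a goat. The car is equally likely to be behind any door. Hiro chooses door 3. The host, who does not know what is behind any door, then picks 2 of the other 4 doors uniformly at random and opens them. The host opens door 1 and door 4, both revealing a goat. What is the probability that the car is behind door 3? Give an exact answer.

Condition on the true location of the car.
If it is behind either of doors 1 and 4 (prior 1/5 each): that door was opened and seen not to hold the prize — ruled out; weight (1/5)·0 = 0 each.
If it is behind any of doors 2, 3, and 5 (prior 1/5 each): the host picks exactly this set with probability 1/6 regardless, and none is the prize; weight (1/5)·(1/6) = 1/30 each.
The weights sum to 1/10.
So P(the car behind door 3 | the host opened door 1 and door 4) = (1/30) / (1/10) = 1/3.

1/3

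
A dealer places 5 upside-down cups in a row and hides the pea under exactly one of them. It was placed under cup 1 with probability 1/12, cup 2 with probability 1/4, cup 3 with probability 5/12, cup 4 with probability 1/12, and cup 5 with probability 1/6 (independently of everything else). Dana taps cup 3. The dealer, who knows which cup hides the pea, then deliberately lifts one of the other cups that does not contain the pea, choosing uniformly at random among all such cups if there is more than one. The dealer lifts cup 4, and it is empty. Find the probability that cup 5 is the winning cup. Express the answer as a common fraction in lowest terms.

Apply Bayes' rule, conditioning on where the pea actually is.
If it is under cup 1 (prior 1/12): the dealer has 3 equally likely choices, so probability 1/3; weight (1/12)·(1/3) = 1/36.
If it is under cup 2 (prior 1/4): the dealer has 3 equally likely choices, so probability 1/3; weight (1/4)·(1/3) = 1/12.
If it is under cup 3 (prior 5/12): the dealer has 4 equally likely choices, so probability 1/4; weight (5/12)·(1/4) = 5/48.
If it is under cup 4 (prior 1/12): the dealer opened cup 4, so this case is ruled out; weight (1/12)·0 = 0.
If it is under cup 5 (prior 1/6): the dealer has 3 equally likely choices, so probability 1/3; weight (1/6)·(1/3) = 1/18.
The weights sum to 13/48.
So P(the pea under cup 5 | the dealer opened cup 4) = (1/18) / (13/48) = 8/39.

8/39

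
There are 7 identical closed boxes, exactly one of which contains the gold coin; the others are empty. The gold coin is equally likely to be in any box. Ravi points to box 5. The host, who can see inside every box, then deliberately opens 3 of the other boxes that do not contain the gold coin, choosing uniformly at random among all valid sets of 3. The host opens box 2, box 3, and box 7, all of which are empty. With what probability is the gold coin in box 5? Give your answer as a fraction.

Consider each possible location of the gold coin in turn.
If it is in any of boxes 1, 4, and 6 (prior 1/7 each): the host has 10 equally likely choices, so probability 1/10; weight (1/7)·(1/10) = 1/70 each.
If it is in any of boxes 2, 3, and 7 (prior 1/7 each): that box was opened and seen not to hold the prize — ruled out; weight (1/7)·0 = 0 each.
If it is in box 5 (prior 1/7): the host has 20 equally likely choices, so probability 1/20; weight (1/7)·(1/20) = 1/140.
The weights sum to 1/20.
So P(the gold coin in box 5 | the host opened box 2, box 3, and box 7) = (1/140) / (1/20) = 1/7.

1/7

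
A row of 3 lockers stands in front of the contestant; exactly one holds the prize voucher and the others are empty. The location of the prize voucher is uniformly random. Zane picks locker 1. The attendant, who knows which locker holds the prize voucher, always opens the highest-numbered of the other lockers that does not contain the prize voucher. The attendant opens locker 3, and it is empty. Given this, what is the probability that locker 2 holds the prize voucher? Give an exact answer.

Consider each possible location of the prize voucher in turn.
If it is in either of lockers 1 and 2 (prior 1/3 each): locker 3 is the highest-numbered option available, probability 1; weight (1/3)·1 = 1/3 each.
If it is in locker 3 (prior 1/3): the attendant opened locker 3, so this case is ruled out; weight (1/3)·0 = 0.
The weights sum to 2/3.
So P(the prize voucher in locker 2 | the attendant opened locker 3) = (1/3) / (2/3) = 1/2.

1/2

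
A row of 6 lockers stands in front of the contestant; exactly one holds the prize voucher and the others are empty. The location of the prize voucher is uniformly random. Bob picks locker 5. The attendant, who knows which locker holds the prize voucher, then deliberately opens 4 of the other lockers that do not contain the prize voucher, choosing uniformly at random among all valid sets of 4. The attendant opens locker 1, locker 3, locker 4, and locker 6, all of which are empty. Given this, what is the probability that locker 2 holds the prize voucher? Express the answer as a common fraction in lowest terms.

5/6

Condition on the true location of the prize voucher.
If it is in any of lockers 1, 3, 4, and 6 (prior 1/6 each): that locker was opened and seen not to hold the prize — ruled out; weight (1/6)·0 = 0 each.
If it is in locker 2 (prior 1/6): the attendant has no choice, probability 1; weight (1/6)·1 = 1/6.
If it is in locker 5 (prior 1/6): the attendant has 5 equally likely choices, so probability 1/5; weight (1/6)·(1/5) = 1/30.
The weights sum to 1/5.
So P(the prize voucher in locker 2 | the attendant opened locker 1, locker 3, locker 4, and locker 6) = (1/6) / (1/5) = 5/6.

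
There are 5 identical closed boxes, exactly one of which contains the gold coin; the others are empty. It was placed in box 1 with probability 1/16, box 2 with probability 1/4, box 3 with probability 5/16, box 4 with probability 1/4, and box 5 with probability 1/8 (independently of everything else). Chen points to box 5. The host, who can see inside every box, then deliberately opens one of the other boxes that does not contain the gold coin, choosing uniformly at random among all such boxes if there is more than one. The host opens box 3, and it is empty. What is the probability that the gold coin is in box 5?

Apply Bayes' rule, conditioning on where the gold coin actually is.
If it is in box 1 (prior 1/16): the host has 3 equally likely choices, so probability 1/3; weight (1/16)·(1/3) = 1/48.
If it is in either of boxes 2 and 4 (prior 1/4 each): the host has 3 equally likely choices, so probability 1/3; weight (1/4)·(1/3) = 1/12 each.
If it is in box 3 (prior 5/16): the host opened box 3, so this case is ruled out; weight (5/16)·0 = 0.
If it is in box 5 (prior 1/8): the host has 4 equally likely choices, so probability 1/4; weight (1/8)·(1/4) = 1/32.
The weights sum to 7/32.
So P(the gold coin in box 5 | the host opened box 3) = (1/32) / (7/32) = 1/7.

1/7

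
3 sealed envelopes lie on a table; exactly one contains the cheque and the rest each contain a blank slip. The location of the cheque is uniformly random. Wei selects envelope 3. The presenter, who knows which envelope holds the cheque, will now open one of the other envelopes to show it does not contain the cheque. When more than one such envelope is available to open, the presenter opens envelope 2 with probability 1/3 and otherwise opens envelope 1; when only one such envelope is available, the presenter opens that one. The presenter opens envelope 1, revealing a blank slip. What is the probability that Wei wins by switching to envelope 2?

3/5

Condition on the true location of the cheque.
If it is in envelope 1 (prior 1/3): the presenter opened envelope 1, so this case is ruled out; weight (1/3)·0 = 0.
If it is in envelope 2 (prior 1/3): only envelope 1 is available, probability 1; weight (1/3)·1 = 1/3.
If it is in envelope 3 (prior 1/3): envelope 2 is available but not opened, probability 2/3; weight (1/3)·(2/3) = 2/9.
The weights sum to 5/9.
So P(the cheque in envelope 2 | the presenter opened envelope 1) = (1/3) / (5/9) = 3/5.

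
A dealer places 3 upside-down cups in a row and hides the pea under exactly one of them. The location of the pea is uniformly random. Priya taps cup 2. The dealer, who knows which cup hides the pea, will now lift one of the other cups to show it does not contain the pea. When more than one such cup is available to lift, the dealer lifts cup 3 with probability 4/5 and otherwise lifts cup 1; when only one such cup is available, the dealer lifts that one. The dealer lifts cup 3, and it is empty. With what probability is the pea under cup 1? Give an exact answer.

5/9

Condition on the true location of the pea.
If it is under cup 1 (prior 1/3): only cup 3 is available, probability 1; weight (1/3)·1 = 1/3.
If it is under cup 2 (prior 1/3): cup 3 is available, opened with probability 4/5; weight (1/3)·(4/5) = 4/15.
If it is under cup 3 (prior 1/3): the dealer opened cup 3, so this case is ruled out; weight (1/3)·0 = 0.
The weights sum to 3/5.
So P(the pea under cup 1 | the dealer opened cup 3) = (1/3) / (3/5) = 5/9.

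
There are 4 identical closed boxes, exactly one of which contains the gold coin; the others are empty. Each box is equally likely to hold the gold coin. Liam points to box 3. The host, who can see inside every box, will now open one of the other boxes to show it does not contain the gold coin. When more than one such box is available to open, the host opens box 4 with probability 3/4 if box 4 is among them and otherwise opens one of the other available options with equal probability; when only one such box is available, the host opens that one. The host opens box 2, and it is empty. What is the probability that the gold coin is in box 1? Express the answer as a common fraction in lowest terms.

2/7

Apply Bayes' rule, conditioning on where the gold coin actually is.
If it is in box 1 (prior 1/4): box 4 is available but not opened, probability 1/4; weight (1/4)·(1/4) = 1/16.
If it is in box 2 (prior 1/4): the host opened box 2, so this case is ruled out; weight (1/4)·0 = 0.
If it is in box 3 (prior 1/4): box 4 is available but not opened; box 2 gets probability (1 − 3/4)/2 = 1/8; weight (1/4)·(1/8) = 1/32.
If it is in box 4 (prior 1/4): box 4 holds the prize so is unavailable; the host chooses uniformly among the 2 others, probability 1/2; weight (1/4)·(1/2) = 1/8.
The weights sum to 7/32.
So P(the gold coin in box 1 | the host opened box 2) = (1/16) / (7/32) = 2/7.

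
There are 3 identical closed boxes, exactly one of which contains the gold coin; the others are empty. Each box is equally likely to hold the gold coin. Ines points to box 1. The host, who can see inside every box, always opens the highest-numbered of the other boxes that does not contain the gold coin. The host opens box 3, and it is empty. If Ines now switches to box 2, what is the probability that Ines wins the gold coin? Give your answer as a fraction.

Condition on the true location of the gold coin.
If it is in either of boxes 1 and 2 (prior 1/3 each): box 3 is the highest-numbered option available, probability 1; weight (1/3)·1 = 1/3 each.
If it is in box 3 (prior 1/3): the host opened box 3, so this case is ruled out; weight (1/3)·0 = 0.
The weights sum to 2/3.
So P(the gold coin in box 2 | the host opened box 3) = (1/3) / (2/3) = 1/2.

1/2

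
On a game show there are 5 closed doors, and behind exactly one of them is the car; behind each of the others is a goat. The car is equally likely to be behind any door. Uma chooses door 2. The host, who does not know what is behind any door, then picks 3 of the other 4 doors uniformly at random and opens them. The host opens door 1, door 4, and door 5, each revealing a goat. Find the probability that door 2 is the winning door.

1/2

Because the host chose which doors to open without knowing where the car is, the choice is independent of the prize location. Learning that none of the 3 opened doors holds the car simply rules out those 3 locations and leaves the remaining 2 doors still equally likely by symmetry.
So P(the car behind door 2) = 1/2.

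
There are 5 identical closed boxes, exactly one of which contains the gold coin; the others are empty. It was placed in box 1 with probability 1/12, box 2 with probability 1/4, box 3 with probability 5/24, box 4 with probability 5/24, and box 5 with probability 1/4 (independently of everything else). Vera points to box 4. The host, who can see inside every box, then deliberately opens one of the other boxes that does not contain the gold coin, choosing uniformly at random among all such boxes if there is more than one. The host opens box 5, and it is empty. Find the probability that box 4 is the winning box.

Condition on the true location of the gold coin.
If it is in box 1 (prior 1/12): the host has 3 equally likely choices, so probability 1/3; weight (1/12)·(1/3) = 1/36.
If it is in box 2 (prior 1/4): the host has 3 equally likely choices, so probability 1/3; weight (1/4)·(1/3) = 1/12.
If it is in box 3 (prior 5/24): the host has 3 equally likely choices, so probability 1/3; weight (5/24)·(1/3) = 5/72.
If it is in box 4 (prior 5/24): the host has 4 equally likely choices, so probability 1/4; weight (5/24)·(1/4) = 5/96.
If it is in box 5 (prior 1/4): the host opened box 5, so this case is ruled out; weight (1/4)·0 = 0.
The weights sum to 67/288.
So P(the gold coin in box 4 | the host opened box 5) = (5/96) / (67/288) = 15/67.

15/67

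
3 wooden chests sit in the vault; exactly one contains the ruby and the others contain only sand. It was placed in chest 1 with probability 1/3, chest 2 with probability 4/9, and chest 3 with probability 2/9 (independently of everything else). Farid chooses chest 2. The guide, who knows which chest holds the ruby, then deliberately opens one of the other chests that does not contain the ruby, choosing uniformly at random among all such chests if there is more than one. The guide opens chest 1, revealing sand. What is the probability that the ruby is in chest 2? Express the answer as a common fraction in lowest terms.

1/2

Apply Bayes' rule, conditioning on where the ruby actually is.
If it is in chest 1 (prior 1/3): the guide opened chest 1, so this case is ruled out; weight (1/3)·0 = 0.
If it is in chest 2 (prior 4/9): the guide has 2 equally likely choices, so probability 1/2; weight (4/9)·(1/2) = 2/9.
If it is in chest 3 (prior 2/9): the guide has no choice, probability 1; weight (2/9)·1 = 2/9.
The weights sum to 4/9.
So P(the ruby in chest 2 | the guide opened chest 1) = (2/9) / (4/9) = 1/2.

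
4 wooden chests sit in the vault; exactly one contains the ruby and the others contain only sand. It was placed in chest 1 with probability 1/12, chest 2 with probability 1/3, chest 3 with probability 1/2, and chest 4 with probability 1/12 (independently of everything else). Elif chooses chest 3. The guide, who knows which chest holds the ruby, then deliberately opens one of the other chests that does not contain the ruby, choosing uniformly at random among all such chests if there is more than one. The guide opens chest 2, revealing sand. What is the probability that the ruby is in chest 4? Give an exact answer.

Condition on the true location of the ruby.
If it is in either of chests 1 and 4 (prior 1/12 each): the guide has 2 equally likely choices, so probability 1/2; weight (1/12)·(1/2) = 1/24 each.
If it is in chest 2 (prior 1/3): the guide opened chest 2, so this case is ruled out; weight (1/3)·0 = 0.
If it is in chest 3 (prior 1/2): the guide has 3 equally likely choices, so probability 1/3; weight (1/2)·(1/3) = 1/6.
The weights sum to 1/4.
So P(the ruby in chest 4 | the guide opened chest 2) = (1/24) / (1/4) = 1/6.

1/6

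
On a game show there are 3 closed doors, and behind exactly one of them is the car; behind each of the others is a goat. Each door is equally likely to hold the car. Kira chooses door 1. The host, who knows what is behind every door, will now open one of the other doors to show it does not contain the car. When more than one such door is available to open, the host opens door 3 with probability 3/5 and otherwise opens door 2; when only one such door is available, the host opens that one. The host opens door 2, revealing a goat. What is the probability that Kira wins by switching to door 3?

Condition on the true location of the car.
If it is behind door 1 (prior 1/3): door 3 is available but not opened, probability 2/5; weight (1/3)·(2/5) = 2/15.
If it is behind door 2 (prior 1/3): the host opened door 2, so this case is ruled out; weight (1/3)·0 = 0.
If it is behind door 3 (prior 1/3): only door 2 is available, probability 1; weight (1/3)·1 = 1/3.
The weights sum to 7/15.
So P(the car behind door 3 | the host opened door 2) = (1/3) / (7/15) = 5/7.

5/7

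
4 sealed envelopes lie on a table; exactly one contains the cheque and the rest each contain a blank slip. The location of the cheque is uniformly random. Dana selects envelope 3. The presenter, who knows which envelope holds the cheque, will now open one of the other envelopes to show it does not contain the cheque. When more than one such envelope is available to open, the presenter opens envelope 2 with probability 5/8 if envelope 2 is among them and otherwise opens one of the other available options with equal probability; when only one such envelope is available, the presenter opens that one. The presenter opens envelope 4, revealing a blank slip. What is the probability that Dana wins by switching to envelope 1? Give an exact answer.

Condition on the true location of the cheque.
If it is in envelope 1 (prior 1/4): envelope 2 is available but not opened, probability 3/8; weight (1/4)·(3/8) = 3/32.
If it is in envelope 2 (prior 1/4): envelope 2 holds the prize so is unavailable; the presenter chooses uniformly among the 2 others, probability 1/2; weight (1/4)·(1/2) = 1/8.
If it is in envelope 3 (prior 1/4): envelope 2 is available but not opened; envelope 4 gets probability (1 − 5/8)/2 = 3/16; weight (1/4)·(3/16) = 3/64.
If it is in envelope 4 (prior 1/4): the presenter opened envelope 4, so this case is ruled out; weight (1/4)·0 = 0.
The weights sum to 17/64.
So P(the cheque in envelope 1 | the presenter opened envelope 4) = (3/32) / (17/64) = 6/17.

6/17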